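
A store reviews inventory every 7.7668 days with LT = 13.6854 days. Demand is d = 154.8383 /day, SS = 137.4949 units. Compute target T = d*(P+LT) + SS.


P + LT = 21.4522
d*(P+LT) = 154.8383 * 21.4522 = 3321.6222
T = 3321.6222 + 137.4949 = 3459.1171

3459.1171 units


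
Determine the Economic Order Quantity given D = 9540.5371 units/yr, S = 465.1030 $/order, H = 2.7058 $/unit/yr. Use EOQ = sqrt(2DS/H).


2*D*S = 2 * 9540.5371 * 465.1030 = 8874664.8536
2*D*S/H = 3279867.2680
EOQ = sqrt(3279867.2680) = 1811.0404

1811.0404 units


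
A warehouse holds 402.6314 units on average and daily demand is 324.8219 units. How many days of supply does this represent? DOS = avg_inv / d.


DOS = 402.6314 / 324.8219 = 1.2395

1.2395 days


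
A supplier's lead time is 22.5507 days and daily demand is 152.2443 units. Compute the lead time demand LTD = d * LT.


LTD = 152.2443 * 22.5507 = 3433.2155

3433.2155 units


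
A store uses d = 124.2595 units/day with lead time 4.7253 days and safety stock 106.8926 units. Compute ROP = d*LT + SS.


d*LT = 124.2595 * 4.7253 = 587.1634
ROP = 587.1634 + 106.8926 = 694.0560

694.0560 units


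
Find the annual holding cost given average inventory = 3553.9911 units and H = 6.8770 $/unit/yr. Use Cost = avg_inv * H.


Cost = 3553.9911 * 6.8770 = 24440.7968

24440.7968 $/yr


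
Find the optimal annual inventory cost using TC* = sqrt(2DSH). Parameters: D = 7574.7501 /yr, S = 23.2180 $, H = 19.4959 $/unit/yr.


2*D*S*H = 6857509.2266
TC* = sqrt(6857509.2266) = 2618.6846

2618.6846 $/yr


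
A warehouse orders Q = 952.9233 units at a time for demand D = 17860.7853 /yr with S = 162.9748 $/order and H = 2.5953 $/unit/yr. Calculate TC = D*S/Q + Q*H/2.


Ordering cost = D*S/Q = 3054.6613
Holding cost = Q*H/2 = 1236.5609
TC = 3054.6613 + 1236.5609 = 4291.2222

4291.2222 $/yr


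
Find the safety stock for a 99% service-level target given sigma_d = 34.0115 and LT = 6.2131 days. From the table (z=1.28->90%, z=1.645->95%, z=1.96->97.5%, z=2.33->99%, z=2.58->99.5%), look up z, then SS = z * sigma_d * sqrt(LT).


From the table, SL = 99% corresponds to z = 2.33
sqrt(LT) = sqrt(6.2131) = 2.4926
SS = 2.33 * 34.0115 * 2.4926 = 197.5313

197.5313 units


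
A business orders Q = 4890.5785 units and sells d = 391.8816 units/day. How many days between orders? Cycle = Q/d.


Cycle = 4890.5785 / 391.8816 = 12.4797

12.4797 days


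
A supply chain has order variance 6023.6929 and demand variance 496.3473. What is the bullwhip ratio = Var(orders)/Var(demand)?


BW = 6023.6929 / 496.3473 = 12.1360

12.1360


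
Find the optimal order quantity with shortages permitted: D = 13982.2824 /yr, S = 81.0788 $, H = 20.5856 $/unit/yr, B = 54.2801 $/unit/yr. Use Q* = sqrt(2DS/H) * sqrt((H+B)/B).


sqrt(2DS/H) = 331.8761
sqrt((H+B)/B) = 1.1744
Q* = 331.8761 * 1.1744 = 389.7598

389.7598 units


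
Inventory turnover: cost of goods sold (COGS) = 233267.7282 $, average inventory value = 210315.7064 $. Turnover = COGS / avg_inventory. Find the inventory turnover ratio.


Turnover = 233267.7282 / 210315.7064 = 1.1091

1.1091


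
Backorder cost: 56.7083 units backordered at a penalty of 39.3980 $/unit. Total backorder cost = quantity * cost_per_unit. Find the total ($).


Total = 56.7083 * 39.3980 = 2234.1936

2234.1936 $


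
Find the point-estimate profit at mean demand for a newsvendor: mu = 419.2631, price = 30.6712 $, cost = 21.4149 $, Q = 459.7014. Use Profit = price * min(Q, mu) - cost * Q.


Sales at mu = min(459.7014, 419.2631) = 419.2631
Revenue = 30.6712 * 419.2631 = 12859.3024
Total cost = 21.4149 * 459.7014 = 9844.4595
Profit = 12859.3024 - 9844.4595 = 3014.8429

3014.8429 $


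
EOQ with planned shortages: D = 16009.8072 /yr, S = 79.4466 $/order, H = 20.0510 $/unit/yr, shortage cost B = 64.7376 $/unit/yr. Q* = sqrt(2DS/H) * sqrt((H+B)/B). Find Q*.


sqrt(2DS/H) = 356.1867
sqrt((H+B)/B) = 1.1444
Q* = 356.1867 * 1.1444 = 407.6319

407.6319 units


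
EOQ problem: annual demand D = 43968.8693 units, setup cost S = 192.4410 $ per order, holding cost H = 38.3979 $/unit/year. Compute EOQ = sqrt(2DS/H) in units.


2*D*S = 2 * 43968.8693 * 192.4410 = 16922826.3539
2*D*S/H = 440722.7050
EOQ = sqrt(440722.7050) = 663.8695

663.8695 units


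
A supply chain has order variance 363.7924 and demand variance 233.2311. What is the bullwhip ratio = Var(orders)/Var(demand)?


BW = 363.7924 / 233.2311 = 1.5598

1.5598


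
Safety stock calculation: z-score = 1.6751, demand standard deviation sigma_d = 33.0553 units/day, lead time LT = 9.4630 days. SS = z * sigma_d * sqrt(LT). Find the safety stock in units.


sqrt(LT) = sqrt(9.4630) = 3.0762
SS = 1.6751 * 33.0553 * 3.0762 = 170.3320

170.3320 units


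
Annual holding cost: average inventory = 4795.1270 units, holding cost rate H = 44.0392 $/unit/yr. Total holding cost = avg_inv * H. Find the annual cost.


Cost = 4795.1270 * 44.0392 = 211173.5570

211173.5570 $/yr


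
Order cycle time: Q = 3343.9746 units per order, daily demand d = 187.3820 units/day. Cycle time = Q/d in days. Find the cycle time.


Cycle = 3343.9746 / 187.3820 = 17.8458

17.8458 days


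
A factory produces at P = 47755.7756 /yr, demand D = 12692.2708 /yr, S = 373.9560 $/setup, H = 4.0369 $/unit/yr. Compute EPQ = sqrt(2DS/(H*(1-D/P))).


1 - D/P = 1 - 0.2658 = 0.7342
H*(1-D/P) = 2.9640
2DS = 9492701.6386
EPQ = sqrt(3202671.6702) = 1789.6010

1789.6010 units


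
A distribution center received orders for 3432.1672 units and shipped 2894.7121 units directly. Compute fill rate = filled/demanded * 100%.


FR = 2894.7121 / 3432.1672 * 100 = 84.3406

84.3406%


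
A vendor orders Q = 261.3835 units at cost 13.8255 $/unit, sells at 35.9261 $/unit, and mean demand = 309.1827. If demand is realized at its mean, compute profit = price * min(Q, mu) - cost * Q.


Sales at mu = min(261.3835, 309.1827) = 261.3835
Revenue = 35.9261 * 261.3835 = 9390.4898
Total cost = 13.8255 * 261.3835 = 3613.7576
Profit = 9390.4898 - 3613.7576 = 5776.7322

5776.7322 $


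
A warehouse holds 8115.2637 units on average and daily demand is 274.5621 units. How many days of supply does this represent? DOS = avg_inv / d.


DOS = 8115.2637 / 274.5621 = 29.5571

29.5571 days


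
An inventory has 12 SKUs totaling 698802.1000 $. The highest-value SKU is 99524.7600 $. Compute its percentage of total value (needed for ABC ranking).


Top item = 99524.7600
Total = 698802.1000
Percentage = 99524.7600 / 698802.1000 * 100 = 14.2422

14.2422%


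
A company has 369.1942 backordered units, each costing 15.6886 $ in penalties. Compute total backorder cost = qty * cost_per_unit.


Total = 369.1942 * 15.6886 = 5792.1401

5792.1401 $


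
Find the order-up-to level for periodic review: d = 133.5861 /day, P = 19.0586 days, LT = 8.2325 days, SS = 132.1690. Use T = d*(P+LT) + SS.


P + LT = 27.2911
d*(P+LT) = 133.5861 * 27.2911 = 3645.7116
T = 3645.7116 + 132.1690 = 3777.8806

3777.8806 units


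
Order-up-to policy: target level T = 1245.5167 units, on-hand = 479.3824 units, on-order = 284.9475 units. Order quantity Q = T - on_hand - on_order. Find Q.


Inventory position = OH + OO = 479.3824 + 284.9475 = 764.3299
Q = 1245.5167 - 764.3299 = 481.1868

481.1868 units


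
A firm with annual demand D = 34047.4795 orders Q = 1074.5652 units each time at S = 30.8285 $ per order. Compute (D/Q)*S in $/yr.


Number of orders = D/Q = 31.6849
Cost = 31.6849 * 30.8285 = 976.7976

976.7976 $/yr


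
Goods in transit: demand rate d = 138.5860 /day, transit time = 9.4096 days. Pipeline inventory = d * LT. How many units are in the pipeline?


Pipeline = 138.5860 * 9.4096 = 1304.0388

1304.0388 units


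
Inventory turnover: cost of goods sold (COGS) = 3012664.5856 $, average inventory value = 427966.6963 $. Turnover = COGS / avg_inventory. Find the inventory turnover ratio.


Turnover = 3012664.5856 / 427966.6963 = 7.0395

7.0395


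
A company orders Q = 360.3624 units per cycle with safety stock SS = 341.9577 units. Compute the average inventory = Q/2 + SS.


Q/2 = 180.1812
Avg = 180.1812 + 341.9577 = 522.1389

522.1389 units


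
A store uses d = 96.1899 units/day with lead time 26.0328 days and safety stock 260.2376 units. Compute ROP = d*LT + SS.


d*LT = 96.1899 * 26.0328 = 2504.0924
ROP = 2504.0924 + 260.2376 = 2764.3300

2764.3300 units


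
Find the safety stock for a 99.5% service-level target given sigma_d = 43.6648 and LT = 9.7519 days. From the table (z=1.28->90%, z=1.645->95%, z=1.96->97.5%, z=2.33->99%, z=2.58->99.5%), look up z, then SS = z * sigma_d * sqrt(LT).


From the table, SL = 99.5% corresponds to z = 2.58
sqrt(LT) = sqrt(9.7519) = 3.1228
SS = 2.58 * 43.6648 * 3.1228 = 351.8000

351.8000 units


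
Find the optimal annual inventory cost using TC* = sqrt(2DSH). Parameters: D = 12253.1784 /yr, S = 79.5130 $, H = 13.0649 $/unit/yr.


2*D*S*H = 25457923.7763
TC* = sqrt(25457923.7763) = 5045.5846

5045.5846 $/yr


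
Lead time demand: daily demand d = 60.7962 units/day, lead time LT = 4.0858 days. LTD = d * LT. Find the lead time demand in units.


LTD = 60.7962 * 4.0858 = 248.4011

248.4011 units


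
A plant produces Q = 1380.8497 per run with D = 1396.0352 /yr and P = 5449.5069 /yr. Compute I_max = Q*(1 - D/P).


D/P = 0.2562
1 - D/P = 0.7438
I_max = 1380.8497 * 0.7438 = 1027.1086

1027.1086 units


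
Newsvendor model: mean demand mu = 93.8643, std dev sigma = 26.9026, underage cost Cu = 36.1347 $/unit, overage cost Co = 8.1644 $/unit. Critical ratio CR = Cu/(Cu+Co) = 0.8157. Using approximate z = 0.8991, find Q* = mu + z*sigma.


CR = Cu/(Cu+Co) = 36.1347/(36.1347+8.1644) = 0.8157
z = 0.8991
Q* = 93.8643 + 0.8991 * 26.9026 = 118.0524

118.0524 units


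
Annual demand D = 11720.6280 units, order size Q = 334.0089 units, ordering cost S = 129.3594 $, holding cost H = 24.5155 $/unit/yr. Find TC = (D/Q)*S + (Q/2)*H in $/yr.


Ordering cost = D*S/Q = 4539.3204
Holding cost = Q*H/2 = 4094.1976
TC = 4539.3204 + 4094.1976 = 8633.5180

8633.5180 $/yr


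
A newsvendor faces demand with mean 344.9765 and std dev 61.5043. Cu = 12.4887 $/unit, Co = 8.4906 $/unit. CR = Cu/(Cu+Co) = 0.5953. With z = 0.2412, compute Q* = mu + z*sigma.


CR = Cu/(Cu+Co) = 12.4887/(12.4887+8.4906) = 0.5953
z = 0.2412
Q* = 344.9765 + 0.2412 * 61.5043 = 359.8113

359.8113 units


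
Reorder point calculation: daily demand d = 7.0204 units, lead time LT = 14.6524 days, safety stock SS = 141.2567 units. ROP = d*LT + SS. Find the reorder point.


d*LT = 7.0204 * 14.6524 = 102.8657
ROP = 102.8657 + 141.2567 = 244.1224

244.1224 units


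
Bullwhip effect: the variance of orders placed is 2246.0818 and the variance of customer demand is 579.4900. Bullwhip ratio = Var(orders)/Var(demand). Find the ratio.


BW = 2246.0818 / 579.4900 = 3.8760

3.8760


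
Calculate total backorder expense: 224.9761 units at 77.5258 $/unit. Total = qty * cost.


Total = 224.9761 * 77.5258 = 17441.4521

17441.4521 $


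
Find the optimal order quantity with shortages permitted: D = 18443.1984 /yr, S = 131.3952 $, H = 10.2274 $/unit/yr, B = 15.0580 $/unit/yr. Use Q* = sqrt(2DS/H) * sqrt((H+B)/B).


sqrt(2DS/H) = 688.3990
sqrt((H+B)/B) = 1.2958
Q* = 688.3990 * 1.2958 = 892.0548

892.0548 units


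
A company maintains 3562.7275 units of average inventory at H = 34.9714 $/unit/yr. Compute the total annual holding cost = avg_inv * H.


Cost = 3562.7275 * 34.9714 = 124593.5685

124593.5685 $/yr


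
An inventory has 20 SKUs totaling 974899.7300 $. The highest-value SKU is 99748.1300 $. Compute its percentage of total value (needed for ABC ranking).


Top item = 99748.1300
Total = 974899.7300
Percentage = 99748.1300 / 974899.7300 * 100 = 10.2316

10.2316%


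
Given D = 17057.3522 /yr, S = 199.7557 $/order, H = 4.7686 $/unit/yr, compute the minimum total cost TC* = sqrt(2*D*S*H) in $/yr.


2*D*S*H = 32496133.3080
TC* = sqrt(32496133.3080) = 5700.5380

5700.5380 $/yr


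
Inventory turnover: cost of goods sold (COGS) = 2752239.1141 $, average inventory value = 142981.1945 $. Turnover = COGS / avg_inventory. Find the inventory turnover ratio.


Turnover = 2752239.1141 / 142981.1945 = 19.2490

19.2490


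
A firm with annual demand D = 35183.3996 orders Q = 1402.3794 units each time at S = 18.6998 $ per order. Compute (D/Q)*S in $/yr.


Number of orders = D/Q = 25.0884
Cost = 25.0884 * 18.6998 = 469.1473

469.1473 $/yr


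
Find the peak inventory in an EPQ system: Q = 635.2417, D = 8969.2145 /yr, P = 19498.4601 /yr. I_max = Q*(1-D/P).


D/P = 0.4600
1 - D/P = 0.5400
I_max = 635.2417 * 0.5400 = 343.0330

343.0330 units


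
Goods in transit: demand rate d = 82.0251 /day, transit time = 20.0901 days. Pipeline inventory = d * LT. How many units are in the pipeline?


Pipeline = 82.0251 * 20.0901 = 1647.8925

1647.8925 units


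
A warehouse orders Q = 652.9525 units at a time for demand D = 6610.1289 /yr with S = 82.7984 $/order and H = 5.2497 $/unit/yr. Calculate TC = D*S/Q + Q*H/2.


Ordering cost = D*S/Q = 838.2051
Holding cost = Q*H/2 = 1713.9024
TC = 838.2051 + 1713.9024 = 2552.1074

2552.1074 $/yr


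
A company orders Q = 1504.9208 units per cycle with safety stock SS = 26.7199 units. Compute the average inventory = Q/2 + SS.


Q/2 = 752.4604
Avg = 752.4604 + 26.7199 = 779.1803

779.1803 units


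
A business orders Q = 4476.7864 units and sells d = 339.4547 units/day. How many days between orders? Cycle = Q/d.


Cycle = 4476.7864 / 339.4547 = 13.1882

13.1882 days


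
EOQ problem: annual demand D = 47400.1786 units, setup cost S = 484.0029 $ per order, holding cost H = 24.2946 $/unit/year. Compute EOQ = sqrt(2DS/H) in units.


2*D*S = 2 * 47400.1786 * 484.0029 = 45883647.8058
2*D*S/H = 1888635.6559
EOQ = sqrt(1888635.6559) = 1374.2764

1374.2764 units


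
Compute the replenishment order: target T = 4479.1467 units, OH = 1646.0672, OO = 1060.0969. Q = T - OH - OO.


Inventory position = OH + OO = 1646.0672 + 1060.0969 = 2706.1641
Q = 4479.1467 - 2706.1641 = 1772.9826

1772.9826 units


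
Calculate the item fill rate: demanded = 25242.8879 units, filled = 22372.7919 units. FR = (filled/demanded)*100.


FR = 22372.7919 / 25242.8879 * 100 = 88.6301

88.6301%


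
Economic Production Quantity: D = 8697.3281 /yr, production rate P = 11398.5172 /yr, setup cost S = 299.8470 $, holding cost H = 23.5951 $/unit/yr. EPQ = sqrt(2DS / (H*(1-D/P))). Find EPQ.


1 - D/P = 1 - 0.7630 = 0.2370
H*(1-D/P) = 5.5915
2DS = 5215735.4776
EPQ = sqrt(932796.9246) = 965.8141

965.8141 units


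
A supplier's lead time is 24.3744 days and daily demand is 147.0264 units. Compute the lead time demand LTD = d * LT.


LTD = 147.0264 * 24.3744 = 3583.6803

3583.6803 units


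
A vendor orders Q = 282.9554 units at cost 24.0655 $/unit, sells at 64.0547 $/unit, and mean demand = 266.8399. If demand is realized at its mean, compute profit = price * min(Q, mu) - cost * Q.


Sales at mu = min(282.9554, 266.8399) = 266.8399
Revenue = 64.0547 * 266.8399 = 17092.3497
Total cost = 24.0655 * 282.9554 = 6809.4632
Profit = 17092.3497 - 6809.4632 = 10282.8866

10282.8866 $


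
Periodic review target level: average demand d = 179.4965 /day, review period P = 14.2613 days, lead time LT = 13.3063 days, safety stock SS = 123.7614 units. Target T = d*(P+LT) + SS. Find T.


P + LT = 27.5676
d*(P+LT) = 179.4965 * 27.5676 = 4948.2877
T = 4948.2877 + 123.7614 = 5072.0491

5072.0491 units


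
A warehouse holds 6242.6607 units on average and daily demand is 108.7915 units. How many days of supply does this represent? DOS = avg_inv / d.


DOS = 6242.6607 / 108.7915 = 57.3819

57.3819 days


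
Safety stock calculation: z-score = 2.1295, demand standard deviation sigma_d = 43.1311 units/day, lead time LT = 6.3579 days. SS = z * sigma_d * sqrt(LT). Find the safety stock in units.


sqrt(LT) = sqrt(6.3579) = 2.5215
SS = 2.1295 * 43.1311 * 2.5215 = 231.5928

231.5928 units


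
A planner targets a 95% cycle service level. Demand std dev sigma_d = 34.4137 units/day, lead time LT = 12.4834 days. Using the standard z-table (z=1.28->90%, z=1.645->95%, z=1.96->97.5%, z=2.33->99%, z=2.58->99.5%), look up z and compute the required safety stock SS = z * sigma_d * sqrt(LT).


From the table, SL = 95% corresponds to z = 1.645
sqrt(LT) = sqrt(12.4834) = 3.5332
SS = 1.645 * 34.4137 * 3.5332 = 200.0155

200.0155 units


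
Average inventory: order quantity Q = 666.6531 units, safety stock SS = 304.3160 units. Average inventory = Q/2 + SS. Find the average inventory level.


Q/2 = 333.3265
Avg = 333.3265 + 304.3160 = 637.6426

637.6426 units


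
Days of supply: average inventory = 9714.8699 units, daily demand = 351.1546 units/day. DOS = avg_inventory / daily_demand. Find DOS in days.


DOS = 9714.8699 / 351.1546 = 27.6655

27.6655 days


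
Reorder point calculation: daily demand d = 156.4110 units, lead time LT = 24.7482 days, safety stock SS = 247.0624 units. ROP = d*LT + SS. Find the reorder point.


d*LT = 156.4110 * 24.7482 = 3870.8907
ROP = 3870.8907 + 247.0624 = 4117.9531

4117.9531 units


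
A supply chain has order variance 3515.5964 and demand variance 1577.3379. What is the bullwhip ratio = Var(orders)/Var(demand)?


BW = 3515.5964 / 1577.3379 = 2.2288

2.2288


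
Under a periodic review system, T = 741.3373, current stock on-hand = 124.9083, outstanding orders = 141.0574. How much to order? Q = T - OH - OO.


Inventory position = OH + OO = 124.9083 + 141.0574 = 265.9657
Q = 741.3373 - 265.9657 = 475.3716

475.3716 units


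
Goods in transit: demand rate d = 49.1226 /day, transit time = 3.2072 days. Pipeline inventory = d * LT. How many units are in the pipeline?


Pipeline = 49.1226 * 3.2072 = 157.5460

157.5460 units


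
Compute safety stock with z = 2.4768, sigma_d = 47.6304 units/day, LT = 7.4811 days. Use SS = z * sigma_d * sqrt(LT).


sqrt(LT) = sqrt(7.4811) = 2.7352
SS = 2.4768 * 47.6304 * 2.7352 = 322.6695

322.6695 units


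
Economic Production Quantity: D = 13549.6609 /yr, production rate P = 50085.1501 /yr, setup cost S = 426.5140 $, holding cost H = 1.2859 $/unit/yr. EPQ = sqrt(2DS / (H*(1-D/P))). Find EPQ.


1 - D/P = 1 - 0.2705 = 0.7295
H*(1-D/P) = 0.9380
2DS = 11558240.1382
EPQ = sqrt(12321925.2488) = 3510.2600

3510.2600 units


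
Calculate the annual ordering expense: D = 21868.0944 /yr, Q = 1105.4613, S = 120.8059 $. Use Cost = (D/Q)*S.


Number of orders = D/Q = 19.7819
Cost = 19.7819 * 120.8059 = 2389.7669

2389.7669 $/yr


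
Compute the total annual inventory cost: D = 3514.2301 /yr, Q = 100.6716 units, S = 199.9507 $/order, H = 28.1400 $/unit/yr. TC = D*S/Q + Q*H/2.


Ordering cost = D*S/Q = 6979.8510
Holding cost = Q*H/2 = 1416.4494
TC = 6979.8510 + 1416.4494 = 8396.3004

8396.3004 $/yr


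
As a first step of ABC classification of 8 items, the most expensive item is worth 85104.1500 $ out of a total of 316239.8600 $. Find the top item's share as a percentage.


Top item = 85104.1500
Total = 316239.8600
Percentage = 85104.1500 / 316239.8600 * 100 = 26.9113

26.9113%


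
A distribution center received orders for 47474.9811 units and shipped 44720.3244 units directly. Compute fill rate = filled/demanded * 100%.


FR = 44720.3244 / 47474.9811 * 100 = 94.1977

94.1977%


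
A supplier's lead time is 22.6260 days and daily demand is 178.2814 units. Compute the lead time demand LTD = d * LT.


LTD = 178.2814 * 22.6260 = 4033.7950

4033.7950 units


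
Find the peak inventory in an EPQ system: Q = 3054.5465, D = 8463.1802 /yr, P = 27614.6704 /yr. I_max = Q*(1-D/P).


D/P = 0.3065
1 - D/P = 0.6935
I_max = 3054.5465 * 0.6935 = 2118.4072

2118.4072 units


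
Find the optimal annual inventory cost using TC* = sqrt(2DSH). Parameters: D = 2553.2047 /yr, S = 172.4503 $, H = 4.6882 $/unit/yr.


2*D*S*H = 4128437.5132
TC* = sqrt(4128437.5132) = 2031.8557

2031.8557 $/yr


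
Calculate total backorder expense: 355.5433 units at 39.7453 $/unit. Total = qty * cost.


Total = 355.5433 * 39.7453 = 14131.1751

14131.1751 $


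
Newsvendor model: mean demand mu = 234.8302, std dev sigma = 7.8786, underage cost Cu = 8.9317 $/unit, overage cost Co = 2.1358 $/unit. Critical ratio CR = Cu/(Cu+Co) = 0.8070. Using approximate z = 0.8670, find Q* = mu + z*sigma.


CR = Cu/(Cu+Co) = 8.9317/(8.9317+2.1358) = 0.8070
z = 0.8670
Q* = 234.8302 + 0.8670 * 7.8786 = 241.6609

241.6609 units


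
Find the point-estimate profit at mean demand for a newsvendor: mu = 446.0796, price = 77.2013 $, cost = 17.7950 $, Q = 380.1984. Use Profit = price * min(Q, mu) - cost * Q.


Sales at mu = min(380.1984, 446.0796) = 380.1984
Revenue = 77.2013 * 380.1984 = 29351.8107
Total cost = 17.7950 * 380.1984 = 6765.6305
Profit = 29351.8107 - 6765.6305 = 22586.1802

22586.1802 $


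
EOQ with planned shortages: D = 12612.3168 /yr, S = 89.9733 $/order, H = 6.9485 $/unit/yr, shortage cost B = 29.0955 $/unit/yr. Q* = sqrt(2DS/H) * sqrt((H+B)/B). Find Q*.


sqrt(2DS/H) = 571.5099
sqrt((H+B)/B) = 1.1130
Q* = 571.5099 * 1.1130 = 636.1028

636.1028 units


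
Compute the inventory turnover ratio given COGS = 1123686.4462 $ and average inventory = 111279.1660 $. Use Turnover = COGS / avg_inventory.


Turnover = 1123686.4462 / 111279.1660 = 10.0979

10.0979


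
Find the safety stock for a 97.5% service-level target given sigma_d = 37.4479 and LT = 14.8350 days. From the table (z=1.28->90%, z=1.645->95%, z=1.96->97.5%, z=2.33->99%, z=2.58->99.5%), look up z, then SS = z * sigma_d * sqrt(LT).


From the table, SL = 97.5% corresponds to z = 1.96
sqrt(LT) = sqrt(14.8350) = 3.8516
SS = 1.96 * 37.4479 * 3.8516 = 282.7010

282.7010 units


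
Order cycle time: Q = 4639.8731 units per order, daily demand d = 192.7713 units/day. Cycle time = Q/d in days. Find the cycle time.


Cycle = 4639.8731 / 192.7713 = 24.0693

24.0693 days


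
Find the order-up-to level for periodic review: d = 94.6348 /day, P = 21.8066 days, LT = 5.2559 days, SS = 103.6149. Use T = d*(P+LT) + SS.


P + LT = 27.0625
d*(P+LT) = 94.6348 * 27.0625 = 2561.0543
T = 2561.0543 + 103.6149 = 2664.6692

2664.6692 units


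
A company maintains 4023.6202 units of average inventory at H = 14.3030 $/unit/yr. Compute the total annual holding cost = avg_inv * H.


Cost = 4023.6202 * 14.3030 = 57549.8397

57549.8397 $/yr


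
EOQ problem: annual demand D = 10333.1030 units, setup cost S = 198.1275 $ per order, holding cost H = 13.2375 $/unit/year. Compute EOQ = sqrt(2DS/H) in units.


2*D*S = 2 * 10333.1030 * 198.1275 = 4094543.7293
2*D*S/H = 309313.9739
EOQ = sqrt(309313.9739) = 556.1600

556.1600 units


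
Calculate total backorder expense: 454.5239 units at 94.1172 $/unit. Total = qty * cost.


Total = 454.5239 * 94.1172 = 42778.5168

42778.5168 $


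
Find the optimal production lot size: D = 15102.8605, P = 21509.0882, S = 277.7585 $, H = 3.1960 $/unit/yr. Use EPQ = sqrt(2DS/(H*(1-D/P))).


1 - D/P = 1 - 0.7022 = 0.2978
H*(1-D/P) = 0.9519
2DS = 8389895.7564
EPQ = sqrt(8813926.4807) = 2968.8258

2968.8258 units


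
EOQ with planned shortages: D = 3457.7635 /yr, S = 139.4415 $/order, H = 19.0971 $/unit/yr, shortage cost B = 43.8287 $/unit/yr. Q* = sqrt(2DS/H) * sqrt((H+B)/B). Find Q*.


sqrt(2DS/H) = 224.7113
sqrt((H+B)/B) = 1.1982
Q* = 224.7113 * 1.1982 = 269.2527

269.2527 units


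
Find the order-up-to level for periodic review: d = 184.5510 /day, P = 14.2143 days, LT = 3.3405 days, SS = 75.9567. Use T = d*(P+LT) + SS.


P + LT = 17.5548
d*(P+LT) = 184.5510 * 17.5548 = 3239.7559
T = 3239.7559 + 75.9567 = 3315.7126

3315.7126 units


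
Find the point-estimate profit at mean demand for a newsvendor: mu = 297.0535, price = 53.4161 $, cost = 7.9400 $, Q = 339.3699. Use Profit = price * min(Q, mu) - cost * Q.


Sales at mu = min(339.3699, 297.0535) = 297.0535
Revenue = 53.4161 * 297.0535 = 15867.4395
Total cost = 7.9400 * 339.3699 = 2694.5970
Profit = 15867.4395 - 2694.5970 = 13172.8425

13172.8425 $


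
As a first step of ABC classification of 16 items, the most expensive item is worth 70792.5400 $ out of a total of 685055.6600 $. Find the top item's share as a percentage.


Top item = 70792.5400
Total = 685055.6600
Percentage = 70792.5400 / 685055.6600 * 100 = 10.3338

10.3338%


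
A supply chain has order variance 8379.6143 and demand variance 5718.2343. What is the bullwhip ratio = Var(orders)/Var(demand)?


BW = 8379.6143 / 5718.2343 = 1.4654

1.4654


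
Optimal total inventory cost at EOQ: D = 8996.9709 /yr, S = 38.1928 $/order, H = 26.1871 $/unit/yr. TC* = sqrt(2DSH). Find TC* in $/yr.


2*D*S*H = 17996796.9506
TC* = sqrt(17996796.9506) = 4242.2632

4242.2632 $/yr


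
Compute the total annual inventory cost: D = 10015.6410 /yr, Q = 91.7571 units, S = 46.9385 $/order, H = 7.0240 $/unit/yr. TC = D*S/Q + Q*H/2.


Ordering cost = D*S/Q = 5123.5181
Holding cost = Q*H/2 = 322.2509
TC = 5123.5181 + 322.2509 = 5445.7691

5445.7691 $/yr


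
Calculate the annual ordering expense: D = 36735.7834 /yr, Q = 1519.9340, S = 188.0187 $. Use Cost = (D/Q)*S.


Number of orders = D/Q = 24.1693
Cost = 24.1693 * 188.0187 = 4544.2856

4544.2856 $/yr


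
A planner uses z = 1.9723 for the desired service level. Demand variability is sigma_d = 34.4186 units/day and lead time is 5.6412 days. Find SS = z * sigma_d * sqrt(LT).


sqrt(LT) = sqrt(5.6412) = 2.3751
SS = 1.9723 * 34.4186 * 2.3751 = 161.2323

161.2323 units


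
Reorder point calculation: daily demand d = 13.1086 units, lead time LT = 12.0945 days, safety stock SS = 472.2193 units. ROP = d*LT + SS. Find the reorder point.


d*LT = 13.1086 * 12.0945 = 158.5420
ROP = 158.5420 + 472.2193 = 630.7613

630.7613 units


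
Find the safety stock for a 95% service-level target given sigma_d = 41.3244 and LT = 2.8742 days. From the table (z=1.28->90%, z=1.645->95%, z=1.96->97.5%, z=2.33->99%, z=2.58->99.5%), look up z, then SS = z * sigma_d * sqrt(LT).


From the table, SL = 95% corresponds to z = 1.645
sqrt(LT) = sqrt(2.8742) = 1.6953
SS = 1.645 * 41.3244 * 1.6953 = 115.2474

115.2474 units


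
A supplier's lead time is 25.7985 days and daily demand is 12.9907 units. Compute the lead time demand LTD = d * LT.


LTD = 12.9907 * 25.7985 = 335.1406

335.1406 units


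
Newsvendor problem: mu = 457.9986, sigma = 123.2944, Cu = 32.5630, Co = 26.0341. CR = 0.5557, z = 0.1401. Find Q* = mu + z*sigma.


CR = Cu/(Cu+Co) = 32.5630/(32.5630+26.0341) = 0.5557
z = 0.1401
Q* = 457.9986 + 0.1401 * 123.2944 = 475.2721

475.2721 units


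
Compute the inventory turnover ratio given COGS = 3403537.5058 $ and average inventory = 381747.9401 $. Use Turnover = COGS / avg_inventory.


Turnover = 3403537.5058 / 381747.9401 = 8.9157

8.9157


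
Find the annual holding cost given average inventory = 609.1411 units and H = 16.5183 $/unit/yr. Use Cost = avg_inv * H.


Cost = 609.1411 * 16.5183 = 10061.9754

10061.9754 $/yr


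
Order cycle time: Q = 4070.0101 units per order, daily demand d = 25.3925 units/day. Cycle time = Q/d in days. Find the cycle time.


Cycle = 4070.0101 / 25.3925 = 160.2839

160.2839 days


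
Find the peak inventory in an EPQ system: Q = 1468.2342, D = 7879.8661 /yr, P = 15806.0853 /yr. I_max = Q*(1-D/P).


D/P = 0.4985
1 - D/P = 0.5015
I_max = 1468.2342 * 0.5015 = 736.2700

736.2700 units


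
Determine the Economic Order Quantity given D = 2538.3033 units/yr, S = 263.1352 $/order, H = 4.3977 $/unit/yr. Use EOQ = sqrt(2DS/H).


2*D*S = 2 * 2538.3033 * 263.1352 = 1335833.8930
2*D*S/H = 303757.3943
EOQ = sqrt(303757.3943) = 551.1419

551.1419 units


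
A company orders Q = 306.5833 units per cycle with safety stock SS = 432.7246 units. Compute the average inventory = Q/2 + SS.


Q/2 = 153.2917
Avg = 153.2917 + 432.7246 = 586.0163

586.0163 units


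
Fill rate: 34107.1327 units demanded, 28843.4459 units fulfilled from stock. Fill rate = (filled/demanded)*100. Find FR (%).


FR = 28843.4459 / 34107.1327 * 100 = 84.5672

84.5672%


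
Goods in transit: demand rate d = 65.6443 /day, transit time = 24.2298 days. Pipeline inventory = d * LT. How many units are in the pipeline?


Pipeline = 65.6443 * 24.2298 = 1590.5483

1590.5483 units


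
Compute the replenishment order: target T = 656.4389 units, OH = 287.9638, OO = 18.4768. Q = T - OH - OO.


Inventory position = OH + OO = 287.9638 + 18.4768 = 306.4406
Q = 656.4389 - 306.4406 = 349.9983

349.9983 units


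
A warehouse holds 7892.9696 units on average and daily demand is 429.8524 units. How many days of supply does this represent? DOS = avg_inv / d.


DOS = 7892.9696 / 429.8524 = 18.3620

18.3620 days


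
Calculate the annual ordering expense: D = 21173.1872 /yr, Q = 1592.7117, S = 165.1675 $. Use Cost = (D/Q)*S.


Number of orders = D/Q = 13.2938
Cost = 13.2938 * 165.1675 = 2195.7033

2195.7033 $/yr


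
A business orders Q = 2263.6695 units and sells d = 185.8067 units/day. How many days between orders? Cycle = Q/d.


Cycle = 2263.6695 / 185.8067 = 12.1829

12.1829 days


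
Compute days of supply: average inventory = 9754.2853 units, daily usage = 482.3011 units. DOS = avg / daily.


DOS = 9754.2853 / 482.3011 = 20.2245

20.2245 days


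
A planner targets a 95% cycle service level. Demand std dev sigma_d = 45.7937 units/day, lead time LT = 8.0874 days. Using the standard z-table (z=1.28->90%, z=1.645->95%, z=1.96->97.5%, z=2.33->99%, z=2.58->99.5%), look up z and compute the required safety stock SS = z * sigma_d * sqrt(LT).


From the table, SL = 95% corresponds to z = 1.645
sqrt(LT) = sqrt(8.0874) = 2.8438
SS = 1.645 * 45.7937 * 2.8438 = 214.2279

214.2279 units


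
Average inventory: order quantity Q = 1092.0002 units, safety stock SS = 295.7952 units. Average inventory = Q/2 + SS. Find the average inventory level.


Q/2 = 546.0001
Avg = 546.0001 + 295.7952 = 841.7953

841.7953 units


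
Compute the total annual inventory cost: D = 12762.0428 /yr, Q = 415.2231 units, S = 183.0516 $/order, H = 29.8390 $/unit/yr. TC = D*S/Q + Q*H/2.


Ordering cost = D*S/Q = 5626.1618
Holding cost = Q*H/2 = 6194.9210
TC = 5626.1618 + 6194.9210 = 11821.0829

11821.0829 $/yr


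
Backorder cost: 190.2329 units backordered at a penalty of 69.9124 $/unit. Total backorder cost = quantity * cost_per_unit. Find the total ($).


Total = 190.2329 * 69.9124 = 13299.6386

13299.6386 $


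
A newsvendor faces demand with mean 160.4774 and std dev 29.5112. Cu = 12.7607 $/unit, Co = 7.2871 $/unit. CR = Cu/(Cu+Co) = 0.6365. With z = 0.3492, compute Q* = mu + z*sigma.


CR = Cu/(Cu+Co) = 12.7607/(12.7607+7.2871) = 0.6365
z = 0.3492
Q* = 160.4774 + 0.3492 * 29.5112 = 170.7827

170.7827 units


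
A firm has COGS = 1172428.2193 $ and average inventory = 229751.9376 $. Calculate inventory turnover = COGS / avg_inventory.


Turnover = 1172428.2193 / 229751.9376 = 5.1030

5.1030


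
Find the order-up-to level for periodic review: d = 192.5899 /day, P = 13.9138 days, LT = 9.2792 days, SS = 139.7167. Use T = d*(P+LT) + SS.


P + LT = 23.1930
d*(P+LT) = 192.5899 * 23.1930 = 4466.7376
T = 4466.7376 + 139.7167 = 4606.4543

4606.4543 units


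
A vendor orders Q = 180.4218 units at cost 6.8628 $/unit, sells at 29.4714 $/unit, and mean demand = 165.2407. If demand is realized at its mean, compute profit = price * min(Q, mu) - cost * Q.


Sales at mu = min(180.4218, 165.2407) = 165.2407
Revenue = 29.4714 * 165.2407 = 4869.8748
Total cost = 6.8628 * 180.4218 = 1238.1987
Profit = 4869.8748 - 1238.1987 = 3631.6760

3631.6760 $


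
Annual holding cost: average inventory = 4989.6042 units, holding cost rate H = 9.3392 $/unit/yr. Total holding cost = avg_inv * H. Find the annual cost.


Cost = 4989.6042 * 9.3392 = 46598.9115

46598.9115 $/yr


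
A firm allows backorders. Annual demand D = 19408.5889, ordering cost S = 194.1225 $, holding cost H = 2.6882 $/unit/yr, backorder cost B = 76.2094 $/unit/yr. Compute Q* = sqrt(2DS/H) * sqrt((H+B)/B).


sqrt(2DS/H) = 1674.2455
sqrt((H+B)/B) = 1.0175
Q* = 1674.2455 * 1.0175 = 1703.5181

1703.5181 units


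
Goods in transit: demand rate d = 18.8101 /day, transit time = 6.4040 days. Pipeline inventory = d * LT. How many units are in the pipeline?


Pipeline = 18.8101 * 6.4040 = 120.4599

120.4599 units


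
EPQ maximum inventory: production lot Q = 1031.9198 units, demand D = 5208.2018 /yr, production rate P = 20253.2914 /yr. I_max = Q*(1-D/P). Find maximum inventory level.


D/P = 0.2572
1 - D/P = 0.7428
I_max = 1031.9198 * 0.7428 = 766.5582

766.5582 units


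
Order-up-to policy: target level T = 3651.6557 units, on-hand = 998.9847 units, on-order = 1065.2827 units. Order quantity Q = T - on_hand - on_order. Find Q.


Inventory position = OH + OO = 998.9847 + 1065.2827 = 2064.2674
Q = 3651.6557 - 2064.2674 = 1587.3883

1587.3883 units


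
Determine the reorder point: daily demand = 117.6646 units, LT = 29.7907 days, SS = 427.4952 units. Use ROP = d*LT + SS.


d*LT = 117.6646 * 29.7907 = 3505.3108
ROP = 3505.3108 + 427.4952 = 3932.8060

3932.8060 units


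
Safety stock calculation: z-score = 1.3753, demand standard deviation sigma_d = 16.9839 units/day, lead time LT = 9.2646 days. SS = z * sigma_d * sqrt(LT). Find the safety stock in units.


sqrt(LT) = sqrt(9.2646) = 3.0438
SS = 1.3753 * 16.9839 * 3.0438 = 71.0965

71.0965 units


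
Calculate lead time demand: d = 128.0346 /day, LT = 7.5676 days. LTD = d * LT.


LTD = 128.0346 * 7.5676 = 968.9146

968.9146 units


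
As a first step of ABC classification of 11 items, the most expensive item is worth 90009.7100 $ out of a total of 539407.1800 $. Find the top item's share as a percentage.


Top item = 90009.7100
Total = 539407.1800
Percentage = 90009.7100 / 539407.1800 * 100 = 16.6868

16.6868%


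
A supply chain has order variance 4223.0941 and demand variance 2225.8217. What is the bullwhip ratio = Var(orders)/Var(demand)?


BW = 4223.0941 / 2225.8217 = 1.8973

1.8973


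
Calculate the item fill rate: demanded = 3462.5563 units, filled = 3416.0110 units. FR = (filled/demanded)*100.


FR = 3416.0110 / 3462.5563 * 100 = 98.6558

98.6558%


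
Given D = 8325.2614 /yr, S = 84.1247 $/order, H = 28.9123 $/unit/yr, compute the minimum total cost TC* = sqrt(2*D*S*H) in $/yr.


2*D*S*H = 40498043.6618
TC* = sqrt(40498043.6618) = 6363.8073

6363.8073 $/yr


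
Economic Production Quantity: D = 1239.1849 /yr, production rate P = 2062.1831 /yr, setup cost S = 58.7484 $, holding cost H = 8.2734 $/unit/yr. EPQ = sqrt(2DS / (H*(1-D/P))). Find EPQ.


1 - D/P = 1 - 0.6009 = 0.3991
H*(1-D/P) = 3.3018
2DS = 145600.2604
EPQ = sqrt(44096.7383) = 209.9922

209.9922 units


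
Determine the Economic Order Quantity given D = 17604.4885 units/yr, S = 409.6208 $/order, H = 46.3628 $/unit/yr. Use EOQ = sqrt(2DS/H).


2*D*S = 2 * 17604.4885 * 409.6208 = 14422329.3259
2*D*S/H = 311075.4598
EOQ = sqrt(311075.4598) = 557.7414

557.7414 units


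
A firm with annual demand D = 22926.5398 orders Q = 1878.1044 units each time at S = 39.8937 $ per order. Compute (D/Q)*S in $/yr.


Number of orders = D/Q = 12.2073
Cost = 12.2073 * 39.8937 = 486.9934

486.9934 $/yr


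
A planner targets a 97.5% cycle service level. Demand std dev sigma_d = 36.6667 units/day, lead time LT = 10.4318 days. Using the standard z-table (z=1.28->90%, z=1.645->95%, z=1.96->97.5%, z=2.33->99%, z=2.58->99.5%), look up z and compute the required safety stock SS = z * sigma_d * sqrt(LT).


From the table, SL = 97.5% corresponds to z = 1.96
sqrt(LT) = sqrt(10.4318) = 3.2298
SS = 1.96 * 36.6667 * 3.2298 = 232.1173

232.1173 units


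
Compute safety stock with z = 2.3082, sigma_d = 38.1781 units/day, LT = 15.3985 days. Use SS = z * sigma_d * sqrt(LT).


sqrt(LT) = sqrt(15.3985) = 3.9241
SS = 2.3082 * 38.1781 * 3.9241 = 345.8016

345.8016 units


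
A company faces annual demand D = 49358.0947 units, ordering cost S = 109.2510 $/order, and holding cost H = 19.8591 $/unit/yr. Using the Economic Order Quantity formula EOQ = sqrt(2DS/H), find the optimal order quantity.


2*D*S = 2 * 49358.0947 * 109.2510 = 10784842.4081
2*D*S/H = 543068.0347
EOQ = sqrt(543068.0347) = 736.9315

736.9315 units


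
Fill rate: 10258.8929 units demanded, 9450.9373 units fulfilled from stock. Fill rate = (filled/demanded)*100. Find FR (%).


FR = 9450.9373 / 10258.8929 * 100 = 92.1243

92.1243%


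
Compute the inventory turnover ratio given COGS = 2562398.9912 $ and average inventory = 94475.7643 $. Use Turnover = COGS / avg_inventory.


Turnover = 2562398.9912 / 94475.7643 = 27.1223

27.1223


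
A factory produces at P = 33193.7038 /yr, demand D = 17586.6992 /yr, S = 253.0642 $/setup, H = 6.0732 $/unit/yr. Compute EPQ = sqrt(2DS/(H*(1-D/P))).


1 - D/P = 1 - 0.5298 = 0.4702
H*(1-D/P) = 2.8555
2DS = 8901127.9274
EPQ = sqrt(3117192.4476) = 1765.5573

1765.5573 units


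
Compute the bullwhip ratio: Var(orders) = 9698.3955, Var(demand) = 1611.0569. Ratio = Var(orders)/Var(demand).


BW = 9698.3955 / 1611.0569 = 6.0199

6.0199


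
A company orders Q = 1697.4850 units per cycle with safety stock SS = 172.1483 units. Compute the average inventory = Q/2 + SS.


Q/2 = 848.7425
Avg = 848.7425 + 172.1483 = 1020.8908

1020.8908 units


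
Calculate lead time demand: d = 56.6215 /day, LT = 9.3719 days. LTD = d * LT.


LTD = 56.6215 * 9.3719 = 530.6510

530.6510 units


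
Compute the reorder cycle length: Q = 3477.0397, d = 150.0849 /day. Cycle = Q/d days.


Cycle = 3477.0397 / 150.0849 = 23.1672

23.1672 days


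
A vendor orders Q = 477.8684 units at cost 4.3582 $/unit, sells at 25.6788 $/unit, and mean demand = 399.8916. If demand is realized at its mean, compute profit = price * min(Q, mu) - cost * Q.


Sales at mu = min(477.8684, 399.8916) = 399.8916
Revenue = 25.6788 * 399.8916 = 10268.7364
Total cost = 4.3582 * 477.8684 = 2082.6461
Profit = 10268.7364 - 2082.6461 = 8186.0904

8186.0904 $


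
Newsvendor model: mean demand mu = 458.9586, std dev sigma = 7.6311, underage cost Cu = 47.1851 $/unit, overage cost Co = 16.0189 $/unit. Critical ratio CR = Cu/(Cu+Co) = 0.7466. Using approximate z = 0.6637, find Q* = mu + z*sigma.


CR = Cu/(Cu+Co) = 47.1851/(47.1851+16.0189) = 0.7466
z = 0.6637
Q* = 458.9586 + 0.6637 * 7.6311 = 464.0234

464.0234 units


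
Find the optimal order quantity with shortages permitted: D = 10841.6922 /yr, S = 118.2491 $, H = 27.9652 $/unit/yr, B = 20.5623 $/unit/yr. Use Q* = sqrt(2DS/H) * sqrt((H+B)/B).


sqrt(2DS/H) = 302.7983
sqrt((H+B)/B) = 1.5362
Q* = 302.7983 * 1.5362 = 465.1699

465.1699 units


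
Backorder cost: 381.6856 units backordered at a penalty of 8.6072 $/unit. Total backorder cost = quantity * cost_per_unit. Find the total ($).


Total = 381.6856 * 8.6072 = 3285.2443

3285.2443 $


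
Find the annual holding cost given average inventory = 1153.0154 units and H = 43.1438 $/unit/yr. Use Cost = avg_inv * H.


Cost = 1153.0154 * 43.1438 = 49745.4658

49745.4658 $/yr


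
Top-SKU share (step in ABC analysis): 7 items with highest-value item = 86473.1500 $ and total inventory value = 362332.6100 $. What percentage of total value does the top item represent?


Top item = 86473.1500
Total = 362332.6100
Percentage = 86473.1500 / 362332.6100 * 100 = 23.8657

23.8657%


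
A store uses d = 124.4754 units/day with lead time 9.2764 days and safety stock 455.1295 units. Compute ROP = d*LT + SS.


d*LT = 124.4754 * 9.2764 = 1154.6836
ROP = 1154.6836 + 455.1295 = 1609.8131

1609.8131 units


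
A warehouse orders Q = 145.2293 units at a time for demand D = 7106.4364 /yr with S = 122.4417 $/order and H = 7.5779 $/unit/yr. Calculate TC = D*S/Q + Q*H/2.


Ordering cost = D*S/Q = 5991.3816
Holding cost = Q*H/2 = 550.2666
TC = 5991.3816 + 550.2666 = 6541.6481

6541.6481 $/yr
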